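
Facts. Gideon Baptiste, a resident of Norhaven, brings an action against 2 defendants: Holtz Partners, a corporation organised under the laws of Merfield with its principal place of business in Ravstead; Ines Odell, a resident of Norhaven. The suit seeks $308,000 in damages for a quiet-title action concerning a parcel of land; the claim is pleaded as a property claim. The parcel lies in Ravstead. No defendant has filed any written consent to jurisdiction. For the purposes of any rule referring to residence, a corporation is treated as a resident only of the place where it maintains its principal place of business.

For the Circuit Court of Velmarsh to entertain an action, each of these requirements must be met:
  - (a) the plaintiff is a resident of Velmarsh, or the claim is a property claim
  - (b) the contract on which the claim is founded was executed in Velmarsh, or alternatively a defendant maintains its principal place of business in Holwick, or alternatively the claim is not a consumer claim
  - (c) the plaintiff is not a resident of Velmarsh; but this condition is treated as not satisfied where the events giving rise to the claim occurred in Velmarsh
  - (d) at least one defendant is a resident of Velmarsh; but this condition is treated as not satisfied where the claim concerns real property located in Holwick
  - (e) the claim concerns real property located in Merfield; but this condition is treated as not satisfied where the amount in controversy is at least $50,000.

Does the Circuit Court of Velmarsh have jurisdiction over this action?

The Circuit Court of Velmarsh:
  (a) The claim is a property claim — that alternative is enough. Met.
  (b) The claim is a property claim, not a consumer claim, which satisfies one of the alternatives. Satisfied.
  (c) The plaintiff resides in Norhaven, which is not Velmarsh. The exception is not triggered, since the operative events occurred in Ravstead, not Velmarsh. Met.
  (d) No defendant resides in Velmarsh (they reside in Ravstead, Norhaven). Fails.
  (e) The property lies in Ravstead, not Merfield. Condition not met.
  → At least one condition fails; no jurisdiction.

No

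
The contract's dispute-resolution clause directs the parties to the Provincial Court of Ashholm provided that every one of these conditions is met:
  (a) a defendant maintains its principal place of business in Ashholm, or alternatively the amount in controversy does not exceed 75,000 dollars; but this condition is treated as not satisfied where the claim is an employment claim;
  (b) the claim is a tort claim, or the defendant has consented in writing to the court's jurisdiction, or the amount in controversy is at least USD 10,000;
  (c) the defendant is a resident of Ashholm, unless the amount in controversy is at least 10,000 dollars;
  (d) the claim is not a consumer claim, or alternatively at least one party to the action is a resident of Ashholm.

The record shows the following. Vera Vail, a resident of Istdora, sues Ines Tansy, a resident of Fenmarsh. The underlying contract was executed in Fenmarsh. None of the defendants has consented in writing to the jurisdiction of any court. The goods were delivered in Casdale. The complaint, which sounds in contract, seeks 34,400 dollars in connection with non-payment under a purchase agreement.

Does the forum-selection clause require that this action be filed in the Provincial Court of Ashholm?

Yes

The Provincial Court of Ashholm:
  (a) The amount in controversy is 34,400 dollars, within the 75,000 dollars ceiling — that alternative is enough. And the carve-out is inapplicable — the claim is a contract claim, not an employment claim. Satisfied.
  (b) The amount in controversy is $34,400, which meets the $10,000 floor — that alternative is enough. Met.
  (c) The defendant resides in Fenmarsh, not Ashholm. The proviso rescues it, though: the amount in controversy is USD 34,400, which meets the USD 10,000 floor. Condition met.
  (d) The claim is a contract claim, not a consumer claim, which satisfies one of the alternatives. Condition met.
  → The clause applies.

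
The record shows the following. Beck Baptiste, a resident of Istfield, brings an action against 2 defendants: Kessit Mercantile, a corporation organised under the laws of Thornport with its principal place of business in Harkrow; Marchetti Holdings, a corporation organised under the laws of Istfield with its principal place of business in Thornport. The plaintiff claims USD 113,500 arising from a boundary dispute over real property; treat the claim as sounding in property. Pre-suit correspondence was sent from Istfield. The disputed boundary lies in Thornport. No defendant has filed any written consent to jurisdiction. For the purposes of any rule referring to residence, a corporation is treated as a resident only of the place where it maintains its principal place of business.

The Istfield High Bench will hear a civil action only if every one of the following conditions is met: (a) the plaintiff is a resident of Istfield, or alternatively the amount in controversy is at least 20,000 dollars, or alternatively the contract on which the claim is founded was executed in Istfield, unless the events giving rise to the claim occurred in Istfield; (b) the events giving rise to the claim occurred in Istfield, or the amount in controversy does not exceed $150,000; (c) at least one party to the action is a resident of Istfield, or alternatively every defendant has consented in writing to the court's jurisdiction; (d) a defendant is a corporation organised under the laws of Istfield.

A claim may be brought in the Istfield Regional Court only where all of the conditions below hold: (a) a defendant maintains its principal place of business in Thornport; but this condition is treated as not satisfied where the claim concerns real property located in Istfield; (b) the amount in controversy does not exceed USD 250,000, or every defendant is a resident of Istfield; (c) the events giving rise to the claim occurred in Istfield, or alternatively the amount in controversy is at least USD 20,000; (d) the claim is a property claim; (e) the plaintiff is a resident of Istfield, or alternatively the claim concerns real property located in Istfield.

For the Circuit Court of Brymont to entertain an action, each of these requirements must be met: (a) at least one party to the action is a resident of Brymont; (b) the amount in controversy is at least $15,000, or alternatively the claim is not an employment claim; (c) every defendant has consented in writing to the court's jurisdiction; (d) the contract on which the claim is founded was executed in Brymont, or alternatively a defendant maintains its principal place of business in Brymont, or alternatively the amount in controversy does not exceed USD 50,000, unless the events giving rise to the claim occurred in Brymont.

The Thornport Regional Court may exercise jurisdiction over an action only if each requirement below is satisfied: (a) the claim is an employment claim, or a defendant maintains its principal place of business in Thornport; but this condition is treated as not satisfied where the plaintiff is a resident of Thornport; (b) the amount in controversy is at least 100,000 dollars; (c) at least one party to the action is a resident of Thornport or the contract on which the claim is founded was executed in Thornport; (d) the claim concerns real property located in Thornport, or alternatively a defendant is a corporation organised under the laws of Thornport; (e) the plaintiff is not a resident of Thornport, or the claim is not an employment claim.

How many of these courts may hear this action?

The Istfield High Bench:
  (a) The plaintiff resides in Istfield, so one alternative holds. Satisfied.
  (b) The amount in controversy is USD 113,500, within the $150,000 ceiling, which satisfies one of the alternatives. Satisfied.
  (c) Beck Baptiste resides in Istfield, so one alternative holds. Condition met.
  (d) Marchetti Holdings is organised under the laws of Istfield. Met.
  → Jurisdiction lies.
The Istfield Regional Court:
  (a) Marchetti Holdings has its principal place of business in Thornport. The exception is not triggered, since the property lies in Thornport, not Istfield. Met.
  (b) The amount in controversy is $113,500, within the $250,000 ceiling, so one alternative holds. Met.
  (c) The amount in controversy is USD 113,500, which meets the 20,000 dollars floor, which satisfies one of the alternatives. Condition met.
  (d) The claim is a property claim. Met.
  (e) The plaintiff resides in Istfield, so one alternative holds. Satisfied.
  → The court has jurisdiction.
The Circuit Court of Brymont:
  (a) No party resides in Brymont. Not satisfied.
  (b) The amount in controversy is $113,500, which meets the $15,000 floor, so this disjunct is met. Met.
  (c) No such written consent has been filed. Not satisfied.
  (d) No contract (and hence no place of execution) is alleged; the corporate defendant(s) have their principal place of business in Harkrow, Thornport, not Brymont; the amount in controversy is 113,500 dollars, above the 50,000 dollars ceiling — none of the alternatives is met. And the operative events occurred in Thornport, not Brymont, so the proviso does not save it. Condition not met.
  → Not every requirement is met — no jurisdiction.
The Thornport Regional Court:
  (a) Marchetti Holdings has its principal place of business in Thornport, so one alternative holds. The exception is not triggered, since the plaintiff resides in Istfield, not Thornport. Met.
  (b) The amount in controversy is $113,500, which meets the $100,000 floor. Satisfied.
  (c) Marchetti Holdings resides in Thornport, so this disjunct is met. Satisfied.
  (d) The property lies in Thornport, which satisfies one of the alternatives. Condition met.
  (e) The plaintiff resides in Istfield, which is not Thornport, so one alternative holds. Met.
  → All conditions met; jurisdiction exists.
Courts with jurisdiction: the Istfield High Bench, the Istfield Regional Court, the Thornport Regional Court — 3 in total.

3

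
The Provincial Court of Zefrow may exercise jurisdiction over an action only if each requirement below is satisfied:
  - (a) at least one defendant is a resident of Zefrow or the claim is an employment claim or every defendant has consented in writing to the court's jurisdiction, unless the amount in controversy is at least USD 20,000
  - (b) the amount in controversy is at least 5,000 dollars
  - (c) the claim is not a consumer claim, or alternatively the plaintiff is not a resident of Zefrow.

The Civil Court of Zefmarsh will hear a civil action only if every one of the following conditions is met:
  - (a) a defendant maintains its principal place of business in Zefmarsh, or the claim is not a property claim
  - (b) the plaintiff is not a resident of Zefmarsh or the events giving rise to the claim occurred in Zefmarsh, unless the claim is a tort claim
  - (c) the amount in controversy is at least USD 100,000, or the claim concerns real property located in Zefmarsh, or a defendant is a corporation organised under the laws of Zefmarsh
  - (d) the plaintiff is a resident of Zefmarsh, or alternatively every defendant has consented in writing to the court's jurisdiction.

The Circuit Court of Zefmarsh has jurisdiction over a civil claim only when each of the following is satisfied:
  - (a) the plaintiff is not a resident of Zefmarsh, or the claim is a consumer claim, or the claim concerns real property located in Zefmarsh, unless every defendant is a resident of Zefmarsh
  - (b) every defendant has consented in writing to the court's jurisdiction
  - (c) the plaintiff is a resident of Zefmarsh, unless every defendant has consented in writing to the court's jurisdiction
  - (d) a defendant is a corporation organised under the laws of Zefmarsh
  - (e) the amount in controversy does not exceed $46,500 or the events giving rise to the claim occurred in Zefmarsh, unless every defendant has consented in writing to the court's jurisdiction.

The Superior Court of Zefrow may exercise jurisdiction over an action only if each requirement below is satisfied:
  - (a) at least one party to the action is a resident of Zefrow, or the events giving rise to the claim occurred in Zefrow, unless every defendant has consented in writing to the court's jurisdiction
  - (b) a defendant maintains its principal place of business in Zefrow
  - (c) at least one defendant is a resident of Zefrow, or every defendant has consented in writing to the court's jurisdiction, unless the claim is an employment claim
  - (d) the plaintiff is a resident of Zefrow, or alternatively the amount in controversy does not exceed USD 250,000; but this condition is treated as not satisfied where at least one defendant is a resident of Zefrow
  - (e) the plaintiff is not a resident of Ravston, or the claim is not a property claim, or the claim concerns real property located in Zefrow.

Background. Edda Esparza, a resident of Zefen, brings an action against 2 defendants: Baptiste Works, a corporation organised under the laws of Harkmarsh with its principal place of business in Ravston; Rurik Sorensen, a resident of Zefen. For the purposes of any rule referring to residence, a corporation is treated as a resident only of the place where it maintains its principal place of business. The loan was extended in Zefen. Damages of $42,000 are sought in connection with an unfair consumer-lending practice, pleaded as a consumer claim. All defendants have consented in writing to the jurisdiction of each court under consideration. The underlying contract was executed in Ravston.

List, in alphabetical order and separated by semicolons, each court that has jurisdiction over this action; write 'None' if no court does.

the Provincial Court of Zefrow

The Provincial Court of Zefrow:
  (a) Every defendant has filed written consent, so one alternative holds. Satisfied.
  (b) The amount in controversy is USD 42,000, which meets the $5,000 floor. Condition met.
  (c) The plaintiff resides in Zefen, which is not Zefrow, which satisfies one of the alternatives. Condition met.
  → All conditions met; jurisdiction exists.
The Civil Court of Zefmarsh:
  (a) The claim is a consumer claim, not a property claim, which satisfies one of the alternatives. Satisfied.
  (b) The plaintiff resides in Zefen, which is not Zefmarsh, which satisfies one of the alternatives. Condition met.
  (c) The amount in controversy is USD 42,000, below the 100,000 dollars floor; the claim does not concern real property; the corporate defendant(s) are organised in Harkmarsh, not Zefmarsh — no alternative holds. Fails.
  (d) Every defendant has filed written consent, so this disjunct is met. Satisfied.
  → At least one condition fails; no jurisdiction.
The Circuit Court of Zefmarsh:
  (a) The plaintiff resides in Zefen, which is not Zefmarsh — that alternative is enough. Met.
  (b) Every defendant has filed written consent. Satisfied.
  (c) The plaintiff resides in Zefen, not Zefmarsh. The proviso rescues it, though: every defendant has filed written consent. Met.
  (d) The corporate defendant(s) are organised in Harkmarsh, not Zefmarsh. Not met.
  (e) The amount in controversy is $42,000, within the USD 46,500 ceiling, which satisfies one of the alternatives. Condition met.
  → Not every requirement is met — no jurisdiction.
The Superior Court of Zefrow:
  (a) No party resides in Zefrow; the operative events occurred in Zefen, not Zefrow — none of the alternatives is met. The proviso rescues it, though: every defendant has filed written consent. Satisfied.
  (b) The corporate defendant(s) have their principal place of business in Ravston, not Zefrow. Fails.
  (c) Every defendant has filed written consent, so this disjunct is met. Satisfied.
  (d) The amount in controversy is USD 42,000, within the USD 250,000 ceiling, so this disjunct is met. The carve-out does not apply: no defendant resides in Zefrow (they reside in Ravston, Zefen). Met.
  (e) The plaintiff resides in Zefen, which is not Ravston, which satisfies one of the alternatives. Satisfied.
  → At least one condition fails; no jurisdiction.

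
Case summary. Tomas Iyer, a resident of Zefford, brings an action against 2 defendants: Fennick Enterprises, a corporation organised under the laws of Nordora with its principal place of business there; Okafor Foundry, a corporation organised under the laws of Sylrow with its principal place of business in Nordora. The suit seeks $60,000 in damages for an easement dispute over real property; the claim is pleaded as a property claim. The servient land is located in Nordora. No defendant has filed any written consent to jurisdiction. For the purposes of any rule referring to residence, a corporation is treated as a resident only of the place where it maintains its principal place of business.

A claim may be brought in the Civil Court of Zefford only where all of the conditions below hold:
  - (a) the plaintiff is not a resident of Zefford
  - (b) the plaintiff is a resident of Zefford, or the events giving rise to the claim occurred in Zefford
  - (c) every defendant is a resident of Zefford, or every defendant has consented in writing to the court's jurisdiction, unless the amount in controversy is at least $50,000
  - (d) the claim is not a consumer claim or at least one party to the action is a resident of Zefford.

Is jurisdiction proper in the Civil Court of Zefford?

The Civil Court of Zefford:
  (a) The plaintiff resides in Zefford. Condition not met.
  (b) The plaintiff resides in Zefford, which satisfies one of the alternatives. Met.
  (c) The defendants reside as follows — Fennick Enterprises in Nordora, Okafor Foundry in Nordora — not all in Zefford; no such written consent has been filed — every alternative fails. But the amount in controversy is USD 60,000, which meets the $50,000 floor, and the 'unless' clause therefore excuses the requirement. Satisfied.
  (d) The claim is a property claim, not a consumer claim, so this disjunct is met. Satisfied.
  → Not every requirement is met — no jurisdiction.

No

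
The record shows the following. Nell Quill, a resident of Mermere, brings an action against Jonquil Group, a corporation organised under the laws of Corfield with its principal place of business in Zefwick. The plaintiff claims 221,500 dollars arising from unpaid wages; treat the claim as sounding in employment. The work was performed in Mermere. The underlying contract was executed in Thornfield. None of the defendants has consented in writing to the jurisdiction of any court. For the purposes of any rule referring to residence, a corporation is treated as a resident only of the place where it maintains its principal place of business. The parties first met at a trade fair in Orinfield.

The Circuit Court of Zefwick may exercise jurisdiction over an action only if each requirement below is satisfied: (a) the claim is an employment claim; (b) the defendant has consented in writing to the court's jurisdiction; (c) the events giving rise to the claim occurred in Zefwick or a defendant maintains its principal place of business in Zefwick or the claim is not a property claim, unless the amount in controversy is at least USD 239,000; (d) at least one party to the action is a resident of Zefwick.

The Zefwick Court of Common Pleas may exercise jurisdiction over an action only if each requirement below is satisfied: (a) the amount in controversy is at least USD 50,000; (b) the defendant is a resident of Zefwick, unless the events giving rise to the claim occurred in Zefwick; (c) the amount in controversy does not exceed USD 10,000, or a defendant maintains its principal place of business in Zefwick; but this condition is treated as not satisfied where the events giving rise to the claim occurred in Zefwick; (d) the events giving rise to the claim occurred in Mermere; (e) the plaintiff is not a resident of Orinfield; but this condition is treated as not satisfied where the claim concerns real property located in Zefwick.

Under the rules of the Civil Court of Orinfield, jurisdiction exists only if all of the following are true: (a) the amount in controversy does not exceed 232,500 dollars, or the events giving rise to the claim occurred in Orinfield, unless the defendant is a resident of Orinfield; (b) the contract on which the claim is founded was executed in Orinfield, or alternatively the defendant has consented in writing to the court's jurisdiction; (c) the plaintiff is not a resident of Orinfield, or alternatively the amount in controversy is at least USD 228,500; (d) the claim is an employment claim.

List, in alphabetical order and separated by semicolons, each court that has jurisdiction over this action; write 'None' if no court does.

the Zefwick Court of Common Pleas

The Circuit Court of Zefwick:
  (a) The claim is an employment claim. Met.
  (b) No such written consent has been filed. Fails.
  (c) Jonquil Group has its principal place of business in Zefwick — that alternative is enough. Met.
  (d) Jonquil Group resides in Zefwick. Condition met.
  → Not every requirement is met — no jurisdiction.
The Zefwick Court of Common Pleas:
  (a) The amount in controversy is $221,500, which meets the USD 50,000 floor. Satisfied.
  (b) The defendant resides in Zefwick. Condition met.
  (c) Jonquil Group has its principal place of business in Zefwick, so this disjunct is met. And the carve-out is inapplicable — the operative events occurred in Mermere, not Zefwick. Satisfied.
  (d) The operative events occurred in Mermere. Condition met.
  (e) The plaintiff resides in Mermere, which is not Orinfield. The carve-out does not apply: the claim does not concern real property. Met.
  → The court has jurisdiction.
The Civil Court of Orinfield:
  (a) The amount in controversy is 221,500 dollars, within the $232,500 ceiling, so one alternative holds. Met.
  (b) The contract was executed in Thornfield, not Orinfield; no such written consent has been filed — none of the alternatives is met. Fails.
  (c) The plaintiff resides in Mermere, which is not Orinfield, so this disjunct is met. Condition met.
  (d) The claim is an employment claim. Satisfied.
  → Not every requirement is met — no jurisdiction.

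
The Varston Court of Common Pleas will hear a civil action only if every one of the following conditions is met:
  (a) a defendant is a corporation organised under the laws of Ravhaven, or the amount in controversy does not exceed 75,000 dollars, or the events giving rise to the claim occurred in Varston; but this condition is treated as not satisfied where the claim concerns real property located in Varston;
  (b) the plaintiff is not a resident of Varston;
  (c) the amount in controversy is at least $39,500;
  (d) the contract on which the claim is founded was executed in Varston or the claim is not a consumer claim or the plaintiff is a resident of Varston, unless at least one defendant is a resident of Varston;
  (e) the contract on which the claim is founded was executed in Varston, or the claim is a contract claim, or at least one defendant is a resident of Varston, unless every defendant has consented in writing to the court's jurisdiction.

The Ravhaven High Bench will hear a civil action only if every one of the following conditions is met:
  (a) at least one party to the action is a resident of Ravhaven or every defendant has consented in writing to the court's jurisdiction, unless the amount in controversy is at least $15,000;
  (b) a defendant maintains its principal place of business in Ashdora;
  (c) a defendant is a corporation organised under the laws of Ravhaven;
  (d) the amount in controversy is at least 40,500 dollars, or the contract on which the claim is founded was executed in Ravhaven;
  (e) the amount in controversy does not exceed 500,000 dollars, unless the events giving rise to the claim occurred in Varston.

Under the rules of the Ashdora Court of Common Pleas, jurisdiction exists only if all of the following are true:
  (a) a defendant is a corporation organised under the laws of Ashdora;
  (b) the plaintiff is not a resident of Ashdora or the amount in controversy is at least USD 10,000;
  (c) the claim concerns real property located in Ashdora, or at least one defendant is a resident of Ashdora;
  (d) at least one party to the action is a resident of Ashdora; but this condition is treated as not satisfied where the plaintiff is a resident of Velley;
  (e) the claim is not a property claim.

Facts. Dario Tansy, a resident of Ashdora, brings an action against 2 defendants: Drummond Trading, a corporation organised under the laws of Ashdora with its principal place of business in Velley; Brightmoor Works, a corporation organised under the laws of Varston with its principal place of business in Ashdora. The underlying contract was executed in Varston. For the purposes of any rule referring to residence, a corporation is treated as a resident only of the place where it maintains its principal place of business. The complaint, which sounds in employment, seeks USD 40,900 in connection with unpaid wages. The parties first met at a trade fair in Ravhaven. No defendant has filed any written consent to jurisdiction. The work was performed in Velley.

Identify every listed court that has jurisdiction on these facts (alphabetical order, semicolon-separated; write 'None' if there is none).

The Varston Court of Common Pleas:
  (a) The amount in controversy is USD 40,900, within the 75,000 dollars ceiling — that alternative is enough. And the carve-out is inapplicable — the claim does not concern real property. Condition met.
  (b) The plaintiff resides in Ashdora, which is not Varston. Met.
  (c) The amount in controversy is $40,900, which meets the $39,500 floor. Met.
  (d) The contract was executed in Varston — that alternative is enough. Satisfied.
  (e) The contract was executed in Varston, so one alternative holds. Met.
  → The court has jurisdiction.
The Ravhaven High Bench:
  (a) No party resides in Ravhaven; no such written consent has been filed — no alternative holds. But the amount in controversy is 40,900 dollars, which meets the 15,000 dollars floor, and the 'unless' clause therefore excuses the requirement. Satisfied.
  (b) Brightmoor Works has its principal place of business in Ashdora. Condition met.
  (c) The corporate defendant(s) are organised in Ashdora, Varston, not Ravhaven. Not satisfied.
  (d) The amount in controversy is $40,900, which meets the USD 40,500 floor, so this disjunct is met. Condition met.
  (e) The amount in controversy is $40,900, within the USD 500,000 ceiling. Met.
  → The court lacks jurisdiction.
The Ashdora Court of Common Pleas:
  (a) Drummond Trading is organised under the laws of Ashdora. Condition met.
  (b) The amount in controversy is 40,900 dollars, which meets the $10,000 floor, which satisfies one of the alternatives. Met.
  (c) Brightmoor Works resides in Ashdora, so one alternative holds. Met.
  (d) Dario Tansy resides in Ashdora. The exception is not triggered, since the plaintiff resides in Ashdora, not Velley. Satisfied.
  (e) The claim is an employment claim, not a property claim. Satisfied.
  → Jurisdiction lies.

the Ashdora Court of Common Pleas; the Varston Court of Common Pleas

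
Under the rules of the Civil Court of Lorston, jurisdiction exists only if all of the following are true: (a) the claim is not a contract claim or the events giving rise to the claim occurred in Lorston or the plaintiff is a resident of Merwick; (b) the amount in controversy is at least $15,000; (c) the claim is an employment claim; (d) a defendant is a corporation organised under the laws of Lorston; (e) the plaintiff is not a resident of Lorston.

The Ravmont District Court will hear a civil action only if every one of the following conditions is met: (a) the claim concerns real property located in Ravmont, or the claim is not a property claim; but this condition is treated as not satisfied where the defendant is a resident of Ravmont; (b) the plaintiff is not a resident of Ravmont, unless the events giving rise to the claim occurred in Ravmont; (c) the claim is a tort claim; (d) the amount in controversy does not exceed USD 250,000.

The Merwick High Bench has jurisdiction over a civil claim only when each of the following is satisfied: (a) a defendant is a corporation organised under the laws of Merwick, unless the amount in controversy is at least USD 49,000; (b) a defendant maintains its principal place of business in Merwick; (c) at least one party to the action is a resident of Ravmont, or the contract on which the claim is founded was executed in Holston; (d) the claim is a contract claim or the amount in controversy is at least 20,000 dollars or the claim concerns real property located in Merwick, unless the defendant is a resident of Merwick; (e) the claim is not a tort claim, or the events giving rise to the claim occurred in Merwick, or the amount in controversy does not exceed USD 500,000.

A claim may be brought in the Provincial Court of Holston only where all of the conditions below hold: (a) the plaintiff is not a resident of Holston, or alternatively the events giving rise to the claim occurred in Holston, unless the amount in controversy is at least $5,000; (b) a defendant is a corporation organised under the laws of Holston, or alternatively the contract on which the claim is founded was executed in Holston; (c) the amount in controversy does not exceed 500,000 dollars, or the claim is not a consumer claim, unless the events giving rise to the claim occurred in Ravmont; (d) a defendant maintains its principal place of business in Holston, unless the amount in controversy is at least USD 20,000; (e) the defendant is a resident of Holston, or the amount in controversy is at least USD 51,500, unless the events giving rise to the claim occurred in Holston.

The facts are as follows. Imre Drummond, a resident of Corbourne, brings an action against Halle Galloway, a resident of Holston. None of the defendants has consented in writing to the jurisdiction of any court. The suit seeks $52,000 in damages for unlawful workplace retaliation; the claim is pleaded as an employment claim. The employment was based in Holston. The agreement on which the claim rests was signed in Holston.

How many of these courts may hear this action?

The Civil Court of Lorston:
  (a) The claim is an employment claim, not a contract claim — that alternative is enough. Met.
  (b) The amount in controversy is $52,000, which meets the USD 15,000 floor. Met.
  (c) The claim is an employment claim. Satisfied.
  (d) No defendant is a corporation. Not satisfied.
  (e) The plaintiff resides in Corbourne, which is not Lorston. Met.
  → Not every requirement is met — no jurisdiction.
The Ravmont District Court:
  (a) The claim is an employment claim, not a property claim, so this disjunct is met. The carve-out does not apply: the defendant resides in Holston, not Ravmont. Met.
  (b) The plaintiff resides in Corbourne, which is not Ravmont. Met.
  (c) The claim is an employment claim, not a tort claim. Not satisfied.
  (d) The amount in controversy is USD 52,000, within the 250,000 dollars ceiling. Met.
  → No jurisdiction.
The Merwick High Bench:
  (a) No defendant is a corporation. However, the amount in controversy is 52,000 dollars, which meets the USD 49,000 floor, so the 'unless' proviso supplies this condition. Satisfied.
  (b) No defendant is a corporation. Not satisfied.
  (c) The contract was executed in Holston, so this disjunct is met. Met.
  (d) The amount in controversy is $52,000, which meets the 20,000 dollars floor — that alternative is enough. Met.
  (e) The claim is an employment claim, not a tort claim, so one alternative holds. Satisfied.
  → Not every requirement is met — no jurisdiction.
The Provincial Court of Holston:
  (a) The plaintiff resides in Corbourne, which is not Holston, so one alternative holds. Met.
  (b) The contract was executed in Holston, so one alternative holds. Met.
  (c) The amount in controversy is USD 52,000, within the 500,000 dollars ceiling, so this disjunct is met. Met.
  (d) No defendant is a corporation. The proviso rescues it, though: the amount in controversy is USD 52,000, which meets the $20,000 floor. Met.
  (e) The defendant resides in Holston, so this disjunct is met. Satisfied.
  → Jurisdiction lies.
Courts with jurisdiction: the Provincial Court of Holston — 1 in total.

1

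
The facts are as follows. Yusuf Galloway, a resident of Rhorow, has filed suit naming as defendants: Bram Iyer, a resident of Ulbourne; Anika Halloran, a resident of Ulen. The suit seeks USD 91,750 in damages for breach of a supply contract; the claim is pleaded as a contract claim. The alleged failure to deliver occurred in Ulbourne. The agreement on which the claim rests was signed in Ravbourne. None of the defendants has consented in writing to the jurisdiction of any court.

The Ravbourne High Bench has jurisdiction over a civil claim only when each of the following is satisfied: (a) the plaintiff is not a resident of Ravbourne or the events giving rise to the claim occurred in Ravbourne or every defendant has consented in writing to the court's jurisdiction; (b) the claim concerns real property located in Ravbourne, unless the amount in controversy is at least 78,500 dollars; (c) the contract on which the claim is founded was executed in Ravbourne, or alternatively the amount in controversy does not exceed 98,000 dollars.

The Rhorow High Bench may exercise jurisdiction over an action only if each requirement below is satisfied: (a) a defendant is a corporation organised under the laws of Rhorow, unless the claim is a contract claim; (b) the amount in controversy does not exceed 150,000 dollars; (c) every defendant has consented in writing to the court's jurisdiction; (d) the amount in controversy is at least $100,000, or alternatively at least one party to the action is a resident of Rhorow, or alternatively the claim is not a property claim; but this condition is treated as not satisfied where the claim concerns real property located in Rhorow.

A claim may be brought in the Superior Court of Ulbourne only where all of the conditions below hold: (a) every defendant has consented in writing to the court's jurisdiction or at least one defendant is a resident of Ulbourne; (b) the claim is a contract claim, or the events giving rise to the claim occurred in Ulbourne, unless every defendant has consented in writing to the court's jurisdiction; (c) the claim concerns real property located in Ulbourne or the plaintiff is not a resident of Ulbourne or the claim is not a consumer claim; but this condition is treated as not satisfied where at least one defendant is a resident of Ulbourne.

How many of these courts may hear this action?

1

The Ravbourne High Bench:
  (a) The plaintiff resides in Rhorow, which is not Ravbourne, which satisfies one of the alternatives. Condition met.
  (b) The claim does not concern real property. The proviso rescues it, though: the amount in controversy is USD 91,750, which meets the $78,500 floor. Condition met.
  (c) The contract was executed in Ravbourne, so this disjunct is met. Met.
  → The court has jurisdiction.
The Rhorow High Bench:
  (a) No defendant is a corporation. However, the claim is a contract claim, so the 'unless' proviso supplies this condition. Met.
  (b) The amount in controversy is USD 91,750, within the 150,000 dollars ceiling. Satisfied.
  (c) No such written consent has been filed. Not met.
  (d) Yusuf Galloway resides in Rhorow — that alternative is enough. And the carve-out is inapplicable — the claim does not concern real property. Condition met.
  → The court lacks jurisdiction.
The Superior Court of Ulbourne:
  (a) Bram Iyer resides in Ulbourne, so one alternative holds. Satisfied.
  (b) The claim is a contract claim, so this disjunct is met. Met.
  (c) The plaintiff resides in Rhorow, which is not Ulbourne, which satisfies one of the alternatives. But the carve-out bites: Bram Iyer resides in Ulbourne. Fails.
  → Not every requirement is met — no jurisdiction.
Courts with jurisdiction: the Ravbourne High Bench — 1 in total.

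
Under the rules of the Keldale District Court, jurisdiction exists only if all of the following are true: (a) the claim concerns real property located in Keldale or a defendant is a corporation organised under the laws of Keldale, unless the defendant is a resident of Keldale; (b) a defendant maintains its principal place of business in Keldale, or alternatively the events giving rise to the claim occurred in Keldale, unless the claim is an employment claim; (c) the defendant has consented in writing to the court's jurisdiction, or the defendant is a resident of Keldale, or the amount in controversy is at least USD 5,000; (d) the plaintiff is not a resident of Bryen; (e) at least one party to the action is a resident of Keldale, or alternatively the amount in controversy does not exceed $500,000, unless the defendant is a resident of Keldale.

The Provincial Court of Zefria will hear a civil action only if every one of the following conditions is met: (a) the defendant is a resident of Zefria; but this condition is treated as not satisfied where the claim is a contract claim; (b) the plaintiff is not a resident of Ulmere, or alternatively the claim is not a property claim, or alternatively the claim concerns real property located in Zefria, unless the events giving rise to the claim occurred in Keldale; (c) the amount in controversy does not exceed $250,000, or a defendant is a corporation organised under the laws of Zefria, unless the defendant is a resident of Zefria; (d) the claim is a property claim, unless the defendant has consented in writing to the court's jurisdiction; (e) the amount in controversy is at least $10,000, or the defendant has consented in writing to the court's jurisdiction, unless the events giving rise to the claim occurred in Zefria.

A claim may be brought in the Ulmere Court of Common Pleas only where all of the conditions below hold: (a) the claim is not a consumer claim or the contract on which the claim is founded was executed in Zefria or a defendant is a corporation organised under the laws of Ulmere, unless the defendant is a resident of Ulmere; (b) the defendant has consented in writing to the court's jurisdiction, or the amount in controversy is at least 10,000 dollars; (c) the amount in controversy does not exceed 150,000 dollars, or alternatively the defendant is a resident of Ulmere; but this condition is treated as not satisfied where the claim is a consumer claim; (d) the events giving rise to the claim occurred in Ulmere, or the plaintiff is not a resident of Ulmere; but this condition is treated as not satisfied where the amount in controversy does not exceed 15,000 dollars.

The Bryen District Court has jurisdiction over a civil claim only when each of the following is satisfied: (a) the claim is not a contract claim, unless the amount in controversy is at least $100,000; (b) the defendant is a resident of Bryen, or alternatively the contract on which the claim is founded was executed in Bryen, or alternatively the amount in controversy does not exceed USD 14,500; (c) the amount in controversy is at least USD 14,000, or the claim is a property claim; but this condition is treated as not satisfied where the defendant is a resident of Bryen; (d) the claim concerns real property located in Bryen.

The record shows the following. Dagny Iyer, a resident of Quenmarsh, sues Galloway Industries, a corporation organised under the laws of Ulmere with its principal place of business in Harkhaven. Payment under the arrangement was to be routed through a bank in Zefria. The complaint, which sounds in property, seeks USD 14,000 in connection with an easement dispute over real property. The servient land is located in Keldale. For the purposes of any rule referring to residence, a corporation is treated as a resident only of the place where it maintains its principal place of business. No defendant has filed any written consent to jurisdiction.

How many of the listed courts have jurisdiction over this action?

1

The Keldale District Court:
  (a) The property lies in Keldale — that alternative is enough. Satisfied.
  (b) The operative events occurred in Keldale, so one alternative holds. Satisfied.
  (c) The amount in controversy is $14,000, which meets the USD 5,000 floor, so this disjunct is met. Condition met.
  (d) The plaintiff resides in Quenmarsh, which is not Bryen. Satisfied.
  (e) The amount in controversy is USD 14,000, within the 500,000 dollars ceiling — that alternative is enough. Satisfied.
  → Every requirement is satisfied — jurisdiction.
The Provincial Court of Zefria:
  (a) The defendant resides in Harkhaven, not Zefria. Not satisfied.
  (b) The plaintiff resides in Quenmarsh, which is not Ulmere, which satisfies one of the alternatives. Met.
  (c) The amount in controversy is USD 14,000, within the 250,000 dollars ceiling — that alternative is enough. Met.
  (d) The claim is a property claim. Satisfied.
  (e) The amount in controversy is 14,000 dollars, which meets the USD 10,000 floor, which satisfies one of the alternatives. Met.
  → At least one condition fails; no jurisdiction.
The Ulmere Court of Common Pleas:
  (a) The claim is a property claim, not a consumer claim, which satisfies one of the alternatives. Satisfied.
  (b) The amount in controversy is $14,000, which meets the USD 10,000 floor — that alternative is enough. Satisfied.
  (c) The amount in controversy is $14,000, within the USD 150,000 ceiling, so one alternative holds. The carve-out does not apply: the claim is a property claim, not a consumer claim. Condition met.
  (d) The plaintiff resides in Quenmarsh, which is not Ulmere, so this disjunct is met. But the carve-out bites: the amount in controversy is $14,000, within the $15,000 ceiling. Condition not met.
  → Not every requirement is met — no jurisdiction.
The Bryen District Court:
  (a) The claim is a property claim, not a contract claim. Met.
  (b) The amount in controversy is USD 14,000, within the USD 14,500 ceiling, so one alternative holds. Met.
  (c) The amount in controversy is $14,000, which meets the $14,000 floor, so one alternative holds. The carve-out does not apply: the defendant resides in Harkhaven, not Bryen. Met.
  (d) The property lies in Keldale, not Bryen. Condition not met.
  → The court lacks jurisdiction.
Courts with jurisdiction: the Keldale District Court — 1 in total.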